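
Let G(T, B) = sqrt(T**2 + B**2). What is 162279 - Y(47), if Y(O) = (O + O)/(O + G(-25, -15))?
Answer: 220532743/1359 + 470*sqrt(34)/1359 ≈ 1.6228e+5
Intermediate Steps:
G(T, B) = sqrt(B**2 + T**2)
Y(O) = 2*O/(O + 5*sqrt(34)) (Y(O) = (O + O)/(O + sqrt((-15)**2 + (-25)**2)) = (2*O)/(O + sqrt(225 + 625)) = (2*O)/(O + sqrt(850)) = (2*O)/(O + 5*sqrt(34)) = 2*O/(O + 5*sqrt(34)))
162279 - Y(47) = 162279 - 2*47/(47 + 5*sqrt(34)) = 162279 - 94/(47 + 5*sqrt(34))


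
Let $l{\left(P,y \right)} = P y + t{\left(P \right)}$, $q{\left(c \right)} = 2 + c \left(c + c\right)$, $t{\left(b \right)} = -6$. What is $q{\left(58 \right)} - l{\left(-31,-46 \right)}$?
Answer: $5310$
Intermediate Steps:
$q{\left(c \right)} = 2 + 2 c^{2}$ ($q{\left(c \right)} = 2 + c 2 c = 2 + 2 c^{2}$)
$l{\left(P,y \right)} = -6 + P y$ ($l{\left(P,y \right)} = P y - 6 = -6 + P y$)
$q{\left(58 \right)} - l{\left(-31,-46 \right)} = \left(2 + 2 \cdot 58^{2}\right) - \left(-6 - -1426\right) = \left(2 + 2 \cdot 3364\right) - \left(-6 + 1426\right) = \left(2 + 6728\right) - 1420 = 6730 - 1420 = 5310$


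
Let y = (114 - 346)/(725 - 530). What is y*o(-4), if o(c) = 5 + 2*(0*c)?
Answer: -232/39 ≈ -5.9487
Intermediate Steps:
o(c) = 5 (o(c) = 5 + 2*0 = 5 + 0 = 5)
y = -232/195 ≈ -1.1897
y*o(-4) = -232/195*5 = -232/39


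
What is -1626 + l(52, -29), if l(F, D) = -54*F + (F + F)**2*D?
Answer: -318098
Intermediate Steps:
l(F, D) = -54*F + 4*D*F**2 (l(F, D) = -54*F + (2*F)**2*D = -54*F + (4*F**2)*D = -54*F + 4*D*F**2)
-1626 + l(52, -29) = -1626 + 2*52*(-27 + 2*(-29)*52) = -1626 + 2*52*(-27 - 3016) = -1626 + 2*52*(-3043) = -1626 - 316472 = -318098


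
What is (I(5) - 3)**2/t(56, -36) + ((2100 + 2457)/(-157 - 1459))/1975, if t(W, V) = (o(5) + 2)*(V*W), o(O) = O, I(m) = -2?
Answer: -9006149/2814991200 ≈ -0.0031994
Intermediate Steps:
t(W, V) = 7*V*W (t(W, V) = (5 + 2)*(V*W) = 7*(V*W) = 7*V*W)
(I(5) - 3)**2/t(56, -36) + ((2100 + 2457)/(-157 - 1459))/1975 = (-2 - 3)**2/((7*(-36)*56)) + ((2100 + 2457)/(-157 - 1459))/1975 = (-5)**2/(-14112) + (4557/(-1616))*(1/1975) = 25*(-1/14112) + (4557*(-1/1616))*(1/1975) = -25/14112 - 4557/1616*1/1975 = -25/14112 - 4557/3191600 = -9006149/2814991200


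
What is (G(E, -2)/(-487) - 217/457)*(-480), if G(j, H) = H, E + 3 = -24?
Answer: 50287200/222559 ≈ 225.95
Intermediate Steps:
E = -27 (E = -3 - 24 = -27)
(G(E, -2)/(-487) - 217/457)*(-480) = (-2/(-487) - 217/457)*(-480) = (-2*(-1/487) - 217*1/457)*(-480) = (2/487 - 217/457)*(-480) = -104765/222559*(-480) = 50287200/222559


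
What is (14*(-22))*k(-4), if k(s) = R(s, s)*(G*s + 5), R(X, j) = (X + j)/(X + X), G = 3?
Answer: 2156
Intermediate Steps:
R(X, j) = (X + j)/(2*X) (R(X, j) = (X + j)/((2*X)) = (X + j)*(1/(2*X)) = (X + j)/(2*X))
k(s) = 5 + 3*s (k(s) = ((s + s)/(2*s))*(3*s + 5) = ((2*s)/(2*s))*(5 + 3*s) = 1*(5 + 3*s) = 5 + 3*s)
(14*(-22))*k(-4) = (14*(-22))*(5 + 3*(-4)) = -308*(5 - 12) = -308*(-7) = 2156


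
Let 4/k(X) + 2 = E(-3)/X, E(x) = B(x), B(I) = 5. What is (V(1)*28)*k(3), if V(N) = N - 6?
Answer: 1680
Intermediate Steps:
V(N) = -6 + N
E(x) = 5
k(X) = 4/(-2 + 5/X)
(V(1)*28)*k(3) = ((-6 + 1)*28)*(-4*3/(-5 + 2*3)) = (-5*28)*(-4*3/(-5 + 6)) = -(-560)*3/1 = -(-560)*3 = -140*(-12) = 1680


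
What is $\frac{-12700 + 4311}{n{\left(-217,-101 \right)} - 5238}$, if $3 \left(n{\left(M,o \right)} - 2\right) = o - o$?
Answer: $\frac{8389}{5236} \approx 1.6022$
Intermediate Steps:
$n{\left(M,o \right)} = 2$ ($n{\left(M,o \right)} = 2 + \frac{o - o}{3} = 2 + \frac{1}{3} \cdot 0 = 2 + 0 = 2$)
$\frac{-12700 + 4311}{n{\left(-217,-101 \right)} - 5238} = \frac{-12700 + 4311}{2 - 5238} = - \frac{8389}{-5236} = \left(-8389\right) \left(- \frac{1}{5236}\right) = \frac{8389}{5236}$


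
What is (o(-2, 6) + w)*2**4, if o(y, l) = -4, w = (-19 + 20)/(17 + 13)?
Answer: -952/15 ≈ -63.467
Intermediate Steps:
w = 1/30 ≈ 0.033333
(o(-2, 6) + w)*2**4 = (-4 + 1/30)*2**4 = -119/30*16 = -952/15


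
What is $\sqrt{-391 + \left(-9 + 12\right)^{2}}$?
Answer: $i \sqrt{382} \approx 19.545 i$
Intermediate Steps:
$\sqrt{-391 + \left(-9 + 12\right)^{2}} = \sqrt{-391 + 3^{2}} = \sqrt{-391 + 9} = \sqrt{-382} = i \sqrt{382}$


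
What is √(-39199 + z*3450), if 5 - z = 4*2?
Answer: I*√49549 ≈ 222.6*I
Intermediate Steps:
z = -3 (z = 5 - 4*2 = 5 - 1*8 = 5 - 8 = -3)
√(-39199 + z*3450) = √(-39199 - 3*3450) = √(-39199 - 10350) = √(-49549) = I*√49549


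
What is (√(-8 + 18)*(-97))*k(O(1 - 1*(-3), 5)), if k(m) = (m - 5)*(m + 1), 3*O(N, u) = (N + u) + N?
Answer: 3104*√10/9 ≈ 1090.6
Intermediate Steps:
O(N, u) = u/3 + 2*N/3 (O(N, u) = ((N + u) + N)/3 = (u + 2*N)/3 = u/3 + 2*N/3)
k(m) = (1 + m)*(-5 + m) (k(m) = (-5 + m)*(1 + m) = (1 + m)*(-5 + m))
(√(-8 + 18)*(-97))*k(O(1 - 1*(-3), 5)) = (√(-8 + 18)*(-97))*(-5 + ((⅓)*5 + 2*(1 - 1*(-3))/3)² - 4*((⅓)*5 + 2*(1 - 1*(-3))/3)) = (√10*(-97))*(-5 + (5/3 + 2*(1 + 3)/3)² - 4*(5/3 + 2*(1 + 3)/3)) = (-97*√10)*(-5 + (5/3 + (⅔)*4)² - 4*(5/3 + (⅔)*4)) = (-97*√10)*(-5 + (5/3 + 8/3)² - 4*(5/3 + 8/3)) = (-97*√10)*(-5 + (13/3)² - 4*13/3) = (-97*√10)*(-5 + 169/9 - 52/3) = -97*√10*(-32/9) = 3104*√10/9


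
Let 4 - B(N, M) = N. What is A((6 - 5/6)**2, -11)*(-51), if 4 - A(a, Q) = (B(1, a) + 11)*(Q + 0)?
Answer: -8058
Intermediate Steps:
B(N, M) = 4 - N
A(a, Q) = 4 - 14*Q (A(a, Q) = 4 - ((4 - 1*1) + 11)*(Q + 0) = 4 - ((4 - 1) + 11)*Q = 4 - (3 + 11)*Q = 4 - 14*Q)
A((6 - 5/6)**2, -11)*(-51) = (4 - 14*(-11))*(-51) = (4 + 154)*(-51) = 158*(-51) = -8058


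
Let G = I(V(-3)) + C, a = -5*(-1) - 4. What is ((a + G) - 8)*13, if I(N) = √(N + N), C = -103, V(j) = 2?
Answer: -1404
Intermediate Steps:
I(N) = √2*√N (I(N) = √(2*N) = √2*√N)
a = 1 (a = 5 - 4 = 1)
G = -101 (G = √2*√2 - 103 = 2 - 103 = -101)
((a + G) - 8)*13 = ((1 - 101) - 8)*13 = (-100 - 8)*13 = -108*13 = -1404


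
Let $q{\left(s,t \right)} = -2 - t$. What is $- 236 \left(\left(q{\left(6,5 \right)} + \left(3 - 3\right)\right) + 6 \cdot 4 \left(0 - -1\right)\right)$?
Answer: $-4012$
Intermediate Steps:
$- 236 \left(\left(q{\left(6,5 \right)} + \left(3 - 3\right)\right) + 6 \cdot 4 \left(0 - -1\right)\right) = - 236 \left(\left(\left(-2 - 5\right) + \left(3 - 3\right)\right) + 6 \cdot 4 \left(0 - -1\right)\right) = - 236 \left(\left(\left(-2 - 5\right) + 0\right) + 24 \left(0 + 1\right)\right) = - 236 \left(\left(-7 + 0\right) + 24 \cdot 1\right) = - 236 \left(-7 + 24\right) = \left(-236\right) 17 = -4012$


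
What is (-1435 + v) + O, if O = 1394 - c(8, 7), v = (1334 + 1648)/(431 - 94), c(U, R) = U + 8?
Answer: -16227/337 ≈ -48.151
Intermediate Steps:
c(U, R) = 8 + U
v = 2982/337 ≈ 8.8487
O = 1378 (O = 1394 - (8 + 8) = 1394 - 1*16 = 1394 - 16 = 1378)
(-1435 + v) + O = (-1435 + 2982/337) + 1378 = -480613/337 + 1378 = -16227/337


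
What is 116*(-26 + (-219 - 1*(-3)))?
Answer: -28072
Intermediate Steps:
116*(-26 + (-219 - 1*(-3))) = 116*(-26 + (-219 + 3)) = 116*(-26 - 216) = 116*(-242) = -28072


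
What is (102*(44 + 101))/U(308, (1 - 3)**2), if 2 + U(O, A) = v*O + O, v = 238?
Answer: 87/433 ≈ 0.20092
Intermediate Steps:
U(O, A) = -2 + 239*O (U(O, A) = -2 + (238*O + O) = -2 + 239*O)
(102*(44 + 101))/U(308, (1 - 3)**2) = (102*(44 + 101))/(-2 + 239*308) = (102*145)/(-2 + 73612) = 14790/73610 = 14790*(1/73610) = 87/433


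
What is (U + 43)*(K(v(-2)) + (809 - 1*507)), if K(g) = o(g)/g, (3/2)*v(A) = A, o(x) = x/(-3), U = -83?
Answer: -36200/3 ≈ -12067.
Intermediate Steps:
o(x) = -x/3 (o(x) = x*(-1/3) = -x/3)
v(A) = 2*A/3
K(g) = -1/3 (K(g) = (-g/3)/g = -1/3)
(U + 43)*(K(v(-2)) + (809 - 1*507)) = (-83 + 43)*(-1/3 + (809 - 1*507)) = -40*(-1/3 + (809 - 507)) = -40*(-1/3 + 302) = -40*905/3 = -36200/3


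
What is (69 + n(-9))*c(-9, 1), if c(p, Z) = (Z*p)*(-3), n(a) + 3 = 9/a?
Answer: 1755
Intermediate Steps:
n(a) = -3 + 9/a
c(p, Z) = -3*Z*p
(69 + n(-9))*c(-9, 1) = (69 + (-3 + 9/(-9)))*(-3*1*(-9)) = (69 + (-3 + 9*(-⅑)))*27 = (69 + (-3 - 1))*27 = (69 - 4)*27 = 65*27 = 1755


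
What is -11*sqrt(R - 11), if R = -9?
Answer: -22*I*sqrt(5) ≈ -49.193*I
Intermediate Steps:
-11*sqrt(R - 11) = -11*sqrt(-9 - 11) = -22*I*sqrt(5)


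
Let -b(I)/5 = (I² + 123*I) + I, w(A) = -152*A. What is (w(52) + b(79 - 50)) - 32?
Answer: -30121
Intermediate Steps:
b(I) = -620*I - 5*I² (b(I) = -5*((I² + 123*I) + I) = -5*(I² + 124*I) = -620*I - 5*I²)
(w(52) + b(79 - 50)) - 32 = (-152*52 - 5*(79 - 50)*(124 + (79 - 50))) - 32 = (-7904 - 5*29*(124 + 29)) - 32 = (-7904 - 5*29*153) - 32 = (-7904 - 22185) - 32 = -30089 - 32 = -30121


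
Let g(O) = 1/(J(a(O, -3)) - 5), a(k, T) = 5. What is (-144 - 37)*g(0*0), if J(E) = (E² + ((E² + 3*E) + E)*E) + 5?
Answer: -181/250 ≈ -0.72400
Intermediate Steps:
J(E) = 5 + E² + E*(E² + 4*E) (J(E) = (E² + (E² + 4*E)*E) + 5 = (E² + E*(E² + 4*E)) + 5 = 5 + E² + E*(E² + 4*E))
g(O) = 1/250 (g(O) = 1/((5 + 5³ + 5*5²) - 5) = 1/((5 + 125 + 5*25) - 5) = 1/((5 + 125 + 125) - 5) = 1/(255 - 5) = 1/250)
(-144 - 37)*g(0*0) = (-144 - 37)*(1/250) = -181*1/250 = -181/250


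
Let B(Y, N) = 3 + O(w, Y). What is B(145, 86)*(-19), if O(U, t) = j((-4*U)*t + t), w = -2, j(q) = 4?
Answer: -133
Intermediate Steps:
O(U, t) = 4
B(Y, N) = 7 (B(Y, N) = 3 + 4 = 7)
B(145, 86)*(-19) = 7*(-19) = -133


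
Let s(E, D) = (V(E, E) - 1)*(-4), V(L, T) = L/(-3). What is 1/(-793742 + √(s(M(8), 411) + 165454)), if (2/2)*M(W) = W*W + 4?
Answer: -1190613/945039295523 - √1489938/1890078591046 ≈ -1.2605e-6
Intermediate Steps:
V(L, T) = -L/3 (V(L, T) = L*(-⅓) = -L/3)
M(W) = 4 + W² (M(W) = W*W + 4 = W² + 4 = 4 + W²)
s(E, D) = 4 + 4*E/3 (s(E, D) = (-E/3 - 1)*(-4) = (-1 - E/3)*(-4) = 4 + 4*E/3)
1/(-793742 + √(s(M(8), 411) + 165454)) = 1/(-793742 + √((4 + 4*(4 + 8²)/3) + 165454)) = 1/(-793742 + √((4 + 4*(4 + 64)/3) + 165454)) = 1/(-793742 + √((4 + (4/3)*68) + 165454)) = 1/(-793742 + √((4 + 272/3) + 165454)) = 1/(-793742 + √(284/3 + 165454)) = 1/(-793742 + √(496646/3)) = 1/(-793742 + √1489938/3)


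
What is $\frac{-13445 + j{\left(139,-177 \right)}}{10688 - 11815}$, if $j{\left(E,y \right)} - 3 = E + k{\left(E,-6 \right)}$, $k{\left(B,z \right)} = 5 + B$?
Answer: $\frac{13159}{1127} \approx 11.676$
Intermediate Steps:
$j{\left(E,y \right)} = 8 + 2 E$ ($j{\left(E,y \right)} = 3 + \left(E + \left(5 + E\right)\right) = 3 + \left(5 + 2 E\right) = 8 + 2 E$)
$\frac{-13445 + j{\left(139,-177 \right)}}{10688 - 11815} = \frac{-13445 + \left(8 + 2 \cdot 139\right)}{10688 - 11815} = \frac{-13445 + \left(8 + 278\right)}{-1127} = \left(-13445 + 286\right) \left(- \frac{1}{1127}\right) = \left(-13159\right) \left(- \frac{1}{1127}\right) = \frac{13159}{1127}$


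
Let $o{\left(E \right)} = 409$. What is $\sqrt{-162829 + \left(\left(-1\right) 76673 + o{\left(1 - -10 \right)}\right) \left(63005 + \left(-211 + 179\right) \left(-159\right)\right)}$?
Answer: $i \sqrt{5193207381} \approx 72064.0 i$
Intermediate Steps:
$\sqrt{-162829 + \left(\left(-1\right) 76673 + o{\left(1 - -10 \right)}\right) \left(63005 + \left(-211 + 179\right) \left(-159\right)\right)} = \sqrt{-162829 + \left(\left(-1\right) 76673 + 409\right) \left(63005 + \left(-211 + 179\right) \left(-159\right)\right)} = \sqrt{-162829 + \left(-76673 + 409\right) \left(63005 - -5088\right)} = \sqrt{-162829 - 76264 \left(63005 + 5088\right)} = \sqrt{-162829 - 5193044552} = \sqrt{-5193207381} = i \sqrt{5193207381}$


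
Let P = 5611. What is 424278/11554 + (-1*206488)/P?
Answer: -2569247/32414747 ≈ -0.079262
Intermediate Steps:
424278/11554 + (-1*206488)/P = 424278/11554 - 1*206488/5611 = 424278*(1/11554) - 206488*1/5611 = 212139/5777 - 206488/5611 = -2569247/32414747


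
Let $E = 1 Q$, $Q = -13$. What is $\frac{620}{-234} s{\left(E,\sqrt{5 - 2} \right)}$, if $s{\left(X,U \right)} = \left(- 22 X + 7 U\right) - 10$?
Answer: $- \frac{28520}{39} - \frac{2170 \sqrt{3}}{117} \approx -763.41$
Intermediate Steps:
$E = -13$ ($E = 1 \left(-13\right) = -13$)
$s{\left(X,U \right)} = -10 - 22 X + 7 U$
$\frac{620}{-234} s{\left(E,\sqrt{5 - 2} \right)} = \frac{620}{-234} \left(-10 - -286 + 7 \sqrt{5 - 2}\right) = 620 \left(- \frac{1}{234}\right) \left(-10 + 286 + 7 \sqrt{3}\right) = - \frac{310 \left(276 + 7 \sqrt{3}\right)}{117} = - \frac{28520}{39} - \frac{2170 \sqrt{3}}{117}$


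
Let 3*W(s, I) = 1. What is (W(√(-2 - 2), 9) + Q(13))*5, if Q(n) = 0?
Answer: 5/3 ≈ 1.6667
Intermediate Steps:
W(s, I) = ⅓ (W(s, I) = (⅓)*1 = ⅓)
(W(√(-2 - 2), 9) + Q(13))*5 = (⅓ + 0)*5 = (⅓)*5 = 5/3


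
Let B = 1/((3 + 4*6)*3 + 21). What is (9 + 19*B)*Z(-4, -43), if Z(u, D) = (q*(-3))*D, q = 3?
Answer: 120873/34 ≈ 3555.1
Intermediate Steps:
Z(u, D) = -9*D (Z(u, D) = (3*(-3))*D = -9*D)
B = 1/102 (B = 1/((3 + 24)*3 + 21) = 1/(27*3 + 21) = 1/(81 + 21) = 1/102 ≈ 0.0098039)
(9 + 19*B)*Z(-4, -43) = (9 + 19*(1/102))*(-9*(-43)) = (9 + 19/102)*387 = (937/102)*387 = 120873/34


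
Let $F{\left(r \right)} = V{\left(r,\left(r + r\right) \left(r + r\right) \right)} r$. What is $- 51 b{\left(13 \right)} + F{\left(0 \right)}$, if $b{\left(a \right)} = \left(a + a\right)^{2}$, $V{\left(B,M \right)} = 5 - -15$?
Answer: $-34476$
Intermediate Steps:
$V{\left(B,M \right)} = 20$ ($V{\left(B,M \right)} = 5 + 15 = 20$)
$b{\left(a \right)} = 4 a^{2}$ ($b{\left(a \right)} = \left(2 a\right)^{2} = 4 a^{2}$)
$F{\left(r \right)} = 20 r$
$- 51 b{\left(13 \right)} + F{\left(0 \right)} = - 51 \cdot 4 \cdot 13^{2} + 20 \cdot 0 = - 51 \cdot 4 \cdot 169 + 0 = \left(-51\right) 676 + 0 = -34476 + 0 = -34476$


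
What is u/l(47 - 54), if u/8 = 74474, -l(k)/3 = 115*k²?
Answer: -25904/735 ≈ -35.244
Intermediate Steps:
l(k) = -345*k²
u = 595792 (u = 8*74474 = 595792)
u/l(47 - 54) = 595792/((-345*(47 - 54)²)) = 595792/((-345*(-7)²)) = 595792/((-345*49)) = 595792/(-16905) = 595792*(-1/16905) = -25904/735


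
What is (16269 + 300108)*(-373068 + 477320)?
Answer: 32982935004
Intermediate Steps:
(16269 + 300108)*(-373068 + 477320) = 316377*104252 = 32982935004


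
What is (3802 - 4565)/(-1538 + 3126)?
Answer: -763/1588 ≈ -0.48048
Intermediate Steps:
(3802 - 4565)/(-1538 + 3126) = -763/1588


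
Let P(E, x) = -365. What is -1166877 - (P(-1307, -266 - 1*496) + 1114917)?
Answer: -2281429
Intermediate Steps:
-1166877 - (P(-1307, -266 - 1*496) + 1114917) = -1166877 - (-365 + 1114917) = -1166877 - 1*1114552 = -1166877 - 1114552 = -2281429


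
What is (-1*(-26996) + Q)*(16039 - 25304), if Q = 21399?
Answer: -448379675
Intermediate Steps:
(-1*(-26996) + Q)*(16039 - 25304) = (-1*(-26996) + 21399)*(16039 - 25304) = (26996 + 21399)*(-9265) = 48395*(-9265) = -448379675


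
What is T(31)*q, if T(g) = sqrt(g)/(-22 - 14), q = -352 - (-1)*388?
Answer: -sqrt(31) ≈ -5.5678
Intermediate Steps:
q = 36 (q = -352 - 1*(-388) = -352 + 388 = 36)
T(g) = -sqrt(g)/36 (T(g) = sqrt(g)/(-36) = -sqrt(g)/36)
T(31)*q = -sqrt(31)/36*36 = -sqrt(31)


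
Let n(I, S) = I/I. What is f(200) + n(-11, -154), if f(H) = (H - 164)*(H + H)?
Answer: 14401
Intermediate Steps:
n(I, S) = 1
f(H) = 2*H*(-164 + H) (f(H) = (-164 + H)*(2*H) = 2*H*(-164 + H))
f(200) + n(-11, -154) = 2*200*(-164 + 200) + 1 = 2*200*36 + 1 = 14400 + 1 = 14401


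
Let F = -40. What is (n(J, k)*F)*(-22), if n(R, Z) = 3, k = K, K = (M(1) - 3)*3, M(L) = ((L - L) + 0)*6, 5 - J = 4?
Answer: 2640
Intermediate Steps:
J = 1 (J = 5 - 1*4 = 5 - 4 = 1)
M(L) = 0 (M(L) = (0 + 0)*6 = 0*6 = 0)
K = -9 (K = (0 - 3)*3 = -3*3 = -9)
k = -9
(n(J, k)*F)*(-22) = (3*(-40))*(-22) = -120*(-22) = 2640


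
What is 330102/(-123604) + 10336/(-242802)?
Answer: -20356749187/7502824602 ≈ -2.7132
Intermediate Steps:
330102/(-123604) + 10336/(-242802) = 330102*(-1/123604) + 10336*(-1/242802) = -165051/61802 - 5168/121401 = -20356749187/7502824602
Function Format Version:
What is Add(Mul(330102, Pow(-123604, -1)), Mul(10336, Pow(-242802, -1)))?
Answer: Rational(-20356749187, 7502824602) ≈ -2.7132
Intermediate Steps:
Add(Mul(330102, Pow(-123604, -1)), Mul(10336, Pow(-242802, -1))) = Add(Mul(330102, Rational(-1, 123604)), Mul(10336, Rational(-1, 242802))) = Add(Rational(-165051, 61802), Rational(-5168, 121401)) = Rational(-20356749187, 7502824602)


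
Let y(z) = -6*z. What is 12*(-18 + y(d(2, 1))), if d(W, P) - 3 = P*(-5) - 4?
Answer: 216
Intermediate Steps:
d(W, P) = -1 - 5*P (d(W, P) = 3 + (P*(-5) - 4) = 3 + (-5*P - 4) = 3 + (-4 - 5*P) = -1 - 5*P)
12*(-18 + y(d(2, 1))) = 12*(-18 - 6*(-1 - 5*1)) = 12*(-18 - 6*(-1 - 5)) = 12*(-18 - 6*(-6)) = 12*(-18 + 36) = 12*18 = 216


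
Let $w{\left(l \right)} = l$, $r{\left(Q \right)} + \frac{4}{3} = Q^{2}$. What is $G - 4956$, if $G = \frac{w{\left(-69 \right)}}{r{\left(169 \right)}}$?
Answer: $- \frac{424625331}{85679} \approx -4956.0$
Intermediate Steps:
$r{\left(Q \right)} = - \frac{4}{3} + Q^{2}$
$G = - \frac{207}{85679}$ ($G = - \frac{69}{- \frac{4}{3} + 169^{2}} = - \frac{69}{- \frac{4}{3} + 28561} = - \frac{69}{\frac{85679}{3}} = \left(-69\right) \frac{3}{85679} = - \frac{207}{85679} \approx -0.002416$)
$G - 4956 = - \frac{207}{85679} - 4956 = - \frac{424625331}{85679}$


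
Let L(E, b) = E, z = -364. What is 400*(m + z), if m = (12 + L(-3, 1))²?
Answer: -113200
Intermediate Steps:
m = 81 (m = (12 - 3)² = 9² = 81)
400*(m + z) = 400*(81 - 364) = 400*(-283) = -113200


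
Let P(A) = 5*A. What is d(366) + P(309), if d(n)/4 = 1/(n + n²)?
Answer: 103763747/67161 ≈ 1545.0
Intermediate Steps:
d(n) = 4/(n + n²)
d(366) + P(309) = 4/(366*(1 + 366)) + 5*309 = 4*(1/366)/367 + 1545 = 4*(1/366)*(1/367) + 1545 = 2/67161 + 1545 = 103763747/67161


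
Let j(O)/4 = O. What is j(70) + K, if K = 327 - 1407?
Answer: -800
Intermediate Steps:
j(O) = 4*O
K = -1080
j(70) + K = 4*70 - 1080 = 280 - 1080 = -800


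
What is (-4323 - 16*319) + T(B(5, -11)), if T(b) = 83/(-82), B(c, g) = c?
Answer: -773097/82 ≈ -9428.0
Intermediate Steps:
T(b) = -83/82 (T(b) = 83*(-1/82) = -83/82)
(-4323 - 16*319) + T(B(5, -11)) = (-4323 - 16*319) - 83/82 = (-4323 - 5104) - 83/82 = -9427 - 83/82 = -773097/82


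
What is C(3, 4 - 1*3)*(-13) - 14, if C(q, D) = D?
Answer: -27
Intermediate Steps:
C(3, 4 - 1*3)*(-13) - 14 = (4 - 1*3)*(-13) - 14 = (4 - 3)*(-13) - 14 = 1*(-13) - 14 = -13 - 14 = -27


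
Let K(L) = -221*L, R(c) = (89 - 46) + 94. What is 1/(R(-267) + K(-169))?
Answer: 1/37486 ≈ 2.6677e-5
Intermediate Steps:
R(c) = 137 (R(c) = 43 + 94 = 137)
1/(R(-267) + K(-169)) = 1/(137 - 221*(-169)) = 1/(137 + 37349) = 1/37486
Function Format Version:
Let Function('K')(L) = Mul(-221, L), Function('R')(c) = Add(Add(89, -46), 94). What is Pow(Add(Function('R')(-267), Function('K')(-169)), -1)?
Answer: Rational(1, 37486) ≈ 2.6677e-5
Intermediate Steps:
Function('R')(c) = 137 (Function('R')(c) = Add(43, 94) = 137)
Pow(Add(Function('R')(-267), Function('K')(-169)), -1) = Pow(Add(137, Mul(-221, -169)), -1) = Pow(Add(137, 37349), -1) = Pow(37486, -1) = Rational(1, 37486)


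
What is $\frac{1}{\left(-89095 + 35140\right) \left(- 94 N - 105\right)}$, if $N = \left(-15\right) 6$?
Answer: $- \frac{1}{450794025} \approx -2.2183 \cdot 10^{-9}$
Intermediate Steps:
$N = -90$
$\frac{1}{\left(-89095 + 35140\right) \left(- 94 N - 105\right)} = \frac{1}{\left(-89095 + 35140\right) \left(\left(-94\right) \left(-90\right) - 105\right)} = \frac{1}{\left(-53955\right) \left(8460 - 105\right)} = - \frac{1}{53955 \cdot 8355} = \left(- \frac{1}{53955}\right) \frac{1}{8355} = - \frac{1}{450794025}$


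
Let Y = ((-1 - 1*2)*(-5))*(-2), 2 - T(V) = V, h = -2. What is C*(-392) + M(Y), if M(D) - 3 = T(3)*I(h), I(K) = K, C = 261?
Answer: -102307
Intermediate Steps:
T(V) = 2 - V
Y = -30 (Y = ((-1 - 2)*(-5))*(-2) = -3*(-5)*(-2) = 15*(-2) = -30)
M(D) = 5 (M(D) = 3 + (2 - 1*3)*(-2) = 3 + (2 - 3)*(-2) = 3 - 1*(-2) = 3 + 2 = 5)
C*(-392) + M(Y) = 261*(-392) + 5 = -102312 + 5 = -102307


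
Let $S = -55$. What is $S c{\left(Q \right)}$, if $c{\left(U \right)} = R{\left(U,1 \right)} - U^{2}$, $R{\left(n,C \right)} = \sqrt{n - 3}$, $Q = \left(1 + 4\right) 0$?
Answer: $- 55 i \sqrt{3} \approx - 95.263 i$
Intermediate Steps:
$Q = 0$ ($Q = 5 \cdot 0 = 0$)
$R{\left(n,C \right)} = \sqrt{-3 + n}$
$c{\left(U \right)} = \sqrt{-3 + U} - U^{2}$
$S c{\left(Q \right)} = - 55 \left(\sqrt{-3 + 0} - 0^{2}\right) = - 55 \left(\sqrt{-3} - 0\right) = - 55 \left(i \sqrt{3} + 0\right) = - 55 i \sqrt{3}$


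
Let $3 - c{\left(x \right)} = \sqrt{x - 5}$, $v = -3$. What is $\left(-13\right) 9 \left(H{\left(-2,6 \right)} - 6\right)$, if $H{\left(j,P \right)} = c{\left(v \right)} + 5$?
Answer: $-234 + 234 i \sqrt{2} \approx -234.0 + 330.93 i$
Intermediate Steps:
$c{\left(x \right)} = 3 - \sqrt{-5 + x}$ ($c{\left(x \right)} = 3 - \sqrt{x - 5} = 3 - \sqrt{-5 + x}$)
$H{\left(j,P \right)} = 8 - 2 i \sqrt{2}$ ($H{\left(j,P \right)} = \left(3 - \sqrt{-5 - 3}\right) + 5 = \left(3 - \sqrt{-8}\right) + 5 = \left(3 - 2 i \sqrt{2}\right) + 5 = 8 - 2 i \sqrt{2}$)
$\left(-13\right) 9 \left(H{\left(-2,6 \right)} - 6\right) = \left(-13\right) 9 \left(\left(8 - 2 i \sqrt{2}\right) - 6\right) = - 117 \left(2 - 2 i \sqrt{2}\right) = -234 + 234 i \sqrt{2}$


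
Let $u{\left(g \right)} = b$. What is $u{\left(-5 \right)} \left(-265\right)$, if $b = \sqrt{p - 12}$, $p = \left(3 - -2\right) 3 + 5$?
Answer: $- 530 \sqrt{2} \approx -749.53$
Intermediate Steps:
$p = 20$ ($p = \left(3 + 2\right) 3 + 5 = 5 \cdot 3 + 5 = 15 + 5 = 20$)
$b = 2 \sqrt{2}$ ($b = \sqrt{20 - 12} = \sqrt{8} = 2 \sqrt{2} \approx 2.8284$)
$u{\left(g \right)} = 2 \sqrt{2}$
$u{\left(-5 \right)} \left(-265\right) = 2 \sqrt{2} \left(-265\right) = - 530 \sqrt{2}$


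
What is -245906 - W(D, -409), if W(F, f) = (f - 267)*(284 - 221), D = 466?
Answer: -203318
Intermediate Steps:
W(F, f) = -16821 + 63*f (W(F, f) = (-267 + f)*63 = -16821 + 63*f)
-245906 - W(D, -409) = -245906 - (-16821 + 63*(-409)) = -245906 - (-16821 - 25767) = -245906 - 1*(-42588) = -245906 + 42588 = -203318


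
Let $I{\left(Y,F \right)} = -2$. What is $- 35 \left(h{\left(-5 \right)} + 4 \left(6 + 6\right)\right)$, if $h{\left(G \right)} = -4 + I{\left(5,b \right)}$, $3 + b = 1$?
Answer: $-1470$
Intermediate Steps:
$b = -2$ ($b = -3 + 1 = -2$)
$h{\left(G \right)} = -6$ ($h{\left(G \right)} = -4 - 2 = -6$)
$- 35 \left(h{\left(-5 \right)} + 4 \left(6 + 6\right)\right) = - 35 \left(-6 + 4 \left(6 + 6\right)\right) = - 35 \left(-6 + 4 \cdot 12\right) = - 35 \left(-6 + 48\right) = \left(-35\right) 42 = -1470$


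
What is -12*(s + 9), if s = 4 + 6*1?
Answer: -228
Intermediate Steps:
s = 10 (s = 4 + 6 = 10)
-12*(s + 9) = -12*(10 + 9) = -12*19 = -228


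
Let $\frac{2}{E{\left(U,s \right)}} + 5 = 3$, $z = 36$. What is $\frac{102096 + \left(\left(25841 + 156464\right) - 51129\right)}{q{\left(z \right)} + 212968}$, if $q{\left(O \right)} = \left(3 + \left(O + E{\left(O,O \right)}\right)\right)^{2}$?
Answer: $\frac{58318}{53603} \approx 1.088$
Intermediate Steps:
$E{\left(U,s \right)} = -1$ ($E{\left(U,s \right)} = \frac{2}{-5 + 3} = \frac{2}{-2} = 2 \left(- \frac{1}{2}\right) = -1$)
$q{\left(O \right)} = \left(2 + O\right)^{2}$ ($q{\left(O \right)} = \left(3 + \left(O - 1\right)\right)^{2} = \left(3 + \left(-1 + O\right)\right)^{2} = \left(2 + O\right)^{2}$)
$\frac{102096 + \left(\left(25841 + 156464\right) - 51129\right)}{q{\left(z \right)} + 212968} = \frac{102096 + \left(\left(25841 + 156464\right) - 51129\right)}{\left(2 + 36\right)^{2} + 212968} = \frac{102096 + \left(182305 - 51129\right)}{38^{2} + 212968} = \frac{102096 + 131176}{1444 + 212968} = \frac{233272}{214412} = 233272 \cdot \frac{1}{214412} = \frac{58318}{53603}$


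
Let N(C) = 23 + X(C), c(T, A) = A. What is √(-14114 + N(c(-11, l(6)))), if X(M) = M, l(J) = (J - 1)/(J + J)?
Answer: I*√507261/6 ≈ 118.7*I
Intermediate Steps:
l(J) = (-1 + J)/(2*J) (l(J) = (-1 + J)/((2*J)) = (-1 + J)*(1/(2*J)) = (-1 + J)/(2*J))
N(C) = 23 + C
√(-14114 + N(c(-11, l(6)))) = √(-14114 + (23 + (½)*(-1 + 6)/6)) = √(-14114 + (23 + (½)*(⅙)*5)) = √(-14114 + (23 + 5/12)) = √(-14114 + 281/12) = √(-169087/12) = I*√507261/6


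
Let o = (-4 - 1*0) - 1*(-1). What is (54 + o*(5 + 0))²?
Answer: 1521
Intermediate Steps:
o = -3 (o = (-4 + 0) + 1 = -4 + 1 = -3)
(54 + o*(5 + 0))² = (54 - 3*(5 + 0))² = (54 - 3*5)² = (54 - 15)² = 39² = 1521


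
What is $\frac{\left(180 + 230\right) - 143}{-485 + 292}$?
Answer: $- \frac{267}{193} \approx -1.3834$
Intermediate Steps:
$\frac{\left(180 + 230\right) - 143}{-485 + 292} = \frac{410 - 143}{-193} = 267 \left(- \frac{1}{193}\right) = - \frac{267}{193}$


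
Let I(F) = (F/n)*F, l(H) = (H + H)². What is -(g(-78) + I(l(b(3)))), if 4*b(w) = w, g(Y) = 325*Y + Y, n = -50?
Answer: 20342481/800 ≈ 25428.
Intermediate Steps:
g(Y) = 326*Y
b(w) = w/4
l(H) = 4*H² (l(H) = (2*H)² = 4*H²)
I(F) = -F²/50 (I(F) = (F/(-50))*F = (F*(-1/50))*F = (-F/50)*F = -F²/50)
-(g(-78) + I(l(b(3)))) = -(326*(-78) - (4*((¼)*3)²)²/50) = -(-25428 - (4*(¾)²)²/50) = -(-25428 - (4*(9/16))²/50) = -(-25428 - (9/4)²/50) = -(-25428 - 1/50*81/16) = -(-25428 - 81/800) = -1*(-20342481/800) = 20342481/800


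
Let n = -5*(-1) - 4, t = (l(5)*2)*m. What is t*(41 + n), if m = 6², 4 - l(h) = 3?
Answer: 3024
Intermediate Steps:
l(h) = 1 (l(h) = 4 - 1*3 = 4 - 3 = 1)
m = 36
t = 72 (t = (1*2)*36 = 2*36 = 72)
n = 1 (n = 5 - 4 = 1)
t*(41 + n) = 72*(41 + 1) = 72*42 = 3024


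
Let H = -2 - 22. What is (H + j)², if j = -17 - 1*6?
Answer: 2209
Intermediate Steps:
j = -23 (j = -17 - 6 = -23)
H = -24
(H + j)² = (-24 - 23)² = (-47)² = 2209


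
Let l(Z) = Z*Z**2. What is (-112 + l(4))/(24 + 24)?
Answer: -1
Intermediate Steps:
l(Z) = Z**3
(-112 + l(4))/(24 + 24) = (-112 + 4**3)/(24 + 24) = (-112 + 64)/48 = (1/48)*(-48) = -1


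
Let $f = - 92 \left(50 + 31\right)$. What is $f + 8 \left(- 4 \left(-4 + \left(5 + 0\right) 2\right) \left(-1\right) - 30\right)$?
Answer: $-7500$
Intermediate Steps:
$f = -7452$ ($f = \left(-92\right) 81 = -7452$)
$f + 8 \left(- 4 \left(-4 + \left(5 + 0\right) 2\right) \left(-1\right) - 30\right) = -7452 + 8 \left(- 4 \left(-4 + \left(5 + 0\right) 2\right) \left(-1\right) - 30\right) = -7452 + 8 \left(- 4 \left(-4 + 5 \cdot 2\right) \left(-1\right) - 30\right) = -7452 + 8 \left(- 4 \left(-4 + 10\right) \left(-1\right) - 30\right) = -7452 + 8 \left(\left(-4\right) 6 \left(-1\right) - 30\right) = -7452 + 8 \left(\left(-24\right) \left(-1\right) - 30\right) = -7452 + 8 \left(24 - 30\right) = -7452 + 8 \left(-6\right) = -7452 - 48 = -7500$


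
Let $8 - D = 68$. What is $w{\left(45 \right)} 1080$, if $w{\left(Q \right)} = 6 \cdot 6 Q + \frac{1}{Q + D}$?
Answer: $1749528$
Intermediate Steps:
$D = -60$ ($D = 8 - 68 = -60$)
$w{\left(Q \right)} = \frac{1}{-60 + Q} + 36 Q$ ($w{\left(Q \right)} = 6 \cdot 6 Q + \frac{1}{Q - 60} = 36 Q + \frac{1}{-60 + Q} = \frac{1}{-60 + Q} + 36 Q$)
$w{\left(45 \right)} 1080 = \frac{1 - 97200 + 36 \cdot 45^{2}}{-60 + 45} \cdot 1080 = \frac{1 - 97200 + 36 \cdot 2025}{-15} \cdot 1080 = - \frac{1 - 97200 + 72900}{15} \cdot 1080 = \left(- \frac{1}{15}\right) \left(-24299\right) 1080 = \frac{24299}{15} \cdot 1080 = 1749528$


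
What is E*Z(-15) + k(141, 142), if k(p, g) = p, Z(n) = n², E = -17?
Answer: -3684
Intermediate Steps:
E*Z(-15) + k(141, 142) = -17*(-15)² + 141 = -17*225 + 141 = -3825 + 141 = -3684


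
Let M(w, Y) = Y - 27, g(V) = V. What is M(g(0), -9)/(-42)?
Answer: 6/7 ≈ 0.85714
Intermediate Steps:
M(w, Y) = -27 + Y
M(g(0), -9)/(-42) = (-27 - 9)/(-42) = -36*(-1/42) = 6/7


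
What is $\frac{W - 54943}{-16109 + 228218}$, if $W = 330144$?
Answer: $\frac{275201}{212109} \approx 1.2975$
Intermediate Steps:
$\frac{W - 54943}{-16109 + 228218} = \frac{330144 - 54943}{-16109 + 228218} = \frac{275201}{212109}$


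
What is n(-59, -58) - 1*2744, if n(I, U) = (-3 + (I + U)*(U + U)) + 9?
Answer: 10834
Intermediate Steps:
n(I, U) = 6 + 2*U*(I + U) (n(I, U) = (-3 + (I + U)*(2*U)) + 9 = (-3 + 2*U*(I + U)) + 9 = 6 + 2*U*(I + U))
n(-59, -58) - 1*2744 = (6 + 2*(-58)² + 2*(-59)*(-58)) - 1*2744 = (6 + 2*3364 + 6844) - 2744 = (6 + 6728 + 6844) - 2744 = 13578 - 2744 = 10834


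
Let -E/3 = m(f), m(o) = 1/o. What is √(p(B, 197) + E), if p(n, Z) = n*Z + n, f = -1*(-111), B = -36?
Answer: I*√9758269/37 ≈ 84.428*I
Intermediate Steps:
f = 111
E = -1/37 (E = -3/111 = -3*1/111 = -1/37 ≈ -0.027027)
p(n, Z) = n + Z*n (p(n, Z) = Z*n + n = n + Z*n)
√(p(B, 197) + E) = √(-36*(1 + 197) - 1/37) = √(-36*198 - 1/37) = √(-7128 - 1/37) = √(-263737/37) = I*√9758269/37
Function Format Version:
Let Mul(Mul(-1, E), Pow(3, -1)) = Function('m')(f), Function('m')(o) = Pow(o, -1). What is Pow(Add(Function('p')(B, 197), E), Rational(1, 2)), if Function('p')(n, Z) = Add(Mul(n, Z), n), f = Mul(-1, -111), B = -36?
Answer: Mul(Rational(1, 37), I, Pow(9758269, Rational(1, 2))) ≈ Mul(84.428, I)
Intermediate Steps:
f = 111
E = Rational(-1, 37) (E = Mul(-3, Pow(111, -1)) = Mul(-3, Rational(1, 111)) = Rational(-1, 37) ≈ -0.027027)
Function('p')(n, Z) = Add(n, Mul(Z, n)) (Function('p')(n, Z) = Add(Mul(Z, n), n) = Add(n, Mul(Z, n)))
Pow(Add(Function('p')(B, 197), E), Rational(1, 2)) = Pow(Add(Mul(-36, Add(1, 197)), Rational(-1, 37)), Rational(1, 2)) = Pow(Add(Mul(-36, 198), Rational(-1, 37)), Rational(1, 2)) = Pow(Add(-7128, Rational(-1, 37)), Rational(1, 2)) = Pow(Rational(-263737, 37), Rational(1, 2)) = Mul(Rational(1, 37), I, Pow(9758269, Rational(1, 2)))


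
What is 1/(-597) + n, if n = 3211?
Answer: 1916966/597 ≈ 3211.0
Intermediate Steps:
1/(-597) + n = 1/(-597) + 3211 = -1/597 + 3211 = 1916966/597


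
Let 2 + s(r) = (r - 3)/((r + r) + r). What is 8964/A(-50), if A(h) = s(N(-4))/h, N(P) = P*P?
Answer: 259200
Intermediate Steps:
N(P) = P²
s(r) = -2 + (-3 + r)/(3*r) (s(r) = -2 + (r - 3)/((r + r) + r) = -2 + (-3 + r)/(2*r + r) = -2 + (-3 + r)/((3*r)) = -2 + (-3 + r)*(1/(3*r)) = -2 + (-3 + r)/(3*r))
A(h) = -83/(48*h) (A(h) = (-5/3 - 1/((-4)²))/h = (-5/3 - 1/16)/h = -83/(48*h))
8964/A(-50) = 8964/((-83/48/(-50))) = 8964/((-83/48*(-1/50))) = 8964/(83/2400) = 8964*(2400/83) = 259200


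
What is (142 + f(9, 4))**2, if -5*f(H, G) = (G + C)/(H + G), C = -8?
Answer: 85266756/4225 ≈ 20181.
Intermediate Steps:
f(H, G) = -(-8 + G)/(5*(G + H)) (f(H, G) = -(G - 8)/(5*(H + G)) = -(-8 + G)/(5*(G + H)))
(142 + f(9, 4))**2 = (142 + (8 - 1*4)/(5*(4 + 9)))**2 = (142 + (1/5)*(8 - 4)/13)**2 = (142 + (1/5)*(1/13)*4)**2 = (142 + 4/65)**2 = (9234/65)**2 = 85266756/4225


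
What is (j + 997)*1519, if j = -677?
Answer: 486080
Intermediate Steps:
(j + 997)*1519 = (-677 + 997)*1519 = 320*1519 = 486080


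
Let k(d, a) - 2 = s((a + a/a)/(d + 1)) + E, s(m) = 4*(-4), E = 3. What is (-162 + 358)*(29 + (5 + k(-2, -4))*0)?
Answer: 5684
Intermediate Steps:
s(m) = -16
k(d, a) = -11 (k(d, a) = 2 + (-16 + 3) = 2 - 13 = -11)
(-162 + 358)*(29 + (5 + k(-2, -4))*0) = (-162 + 358)*(29 + (5 - 11)*0) = 196*(29 - 6*0) = 196*(29 + 0) = 196*29 = 5684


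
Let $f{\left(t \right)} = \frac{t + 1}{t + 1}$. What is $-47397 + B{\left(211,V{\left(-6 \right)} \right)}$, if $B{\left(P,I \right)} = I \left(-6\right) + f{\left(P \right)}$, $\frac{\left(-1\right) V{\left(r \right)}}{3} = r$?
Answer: $-47504$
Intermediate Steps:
$f{\left(t \right)} = 1$ ($f{\left(t \right)} = \frac{1 + t}{1 + t} = 1$)
$V{\left(r \right)} = - 3 r$
$B{\left(P,I \right)} = 1 - 6 I$ ($B{\left(P,I \right)} = I \left(-6\right) + 1 = - 6 I + 1 = 1 - 6 I$)
$-47397 + B{\left(211,V{\left(-6 \right)} \right)} = -47397 + \left(1 - 6 \left(\left(-3\right) \left(-6\right)\right)\right) = -47397 + \left(1 - 108\right) = -47397 - 107 = -47504$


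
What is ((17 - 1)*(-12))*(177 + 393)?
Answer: -109440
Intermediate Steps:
((17 - 1)*(-12))*(177 + 393) = (16*(-12))*570 = -192*570 = -109440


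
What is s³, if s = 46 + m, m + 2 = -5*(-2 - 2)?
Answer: 262144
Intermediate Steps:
m = 18 (m = -2 - 5*(-2 - 2) = -2 - 5*(-4) = -2 + 20 = 18)
s = 64 (s = 46 + 18 = 64)
s³ = 64³ = 262144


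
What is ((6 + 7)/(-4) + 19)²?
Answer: 3969/16 ≈ 248.06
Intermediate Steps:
((6 + 7)/(-4) + 19)² = (13*(-¼) + 19)² = (-13/4 + 19)² = (63/4)² = 3969/16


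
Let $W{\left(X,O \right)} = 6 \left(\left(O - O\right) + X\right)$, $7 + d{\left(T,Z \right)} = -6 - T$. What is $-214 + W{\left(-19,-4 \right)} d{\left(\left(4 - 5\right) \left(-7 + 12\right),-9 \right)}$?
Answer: $698$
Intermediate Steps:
$d{\left(T,Z \right)} = -13 - T$ ($d{\left(T,Z \right)} = -7 - \left(6 + T\right) = -13 - T$)
$W{\left(X,O \right)} = 6 X$ ($W{\left(X,O \right)} = 6 \left(0 + X\right) = 6 X$)
$-214 + W{\left(-19,-4 \right)} d{\left(\left(4 - 5\right) \left(-7 + 12\right),-9 \right)} = -214 + 6 \left(-19\right) \left(-13 - \left(4 - 5\right) \left(-7 + 12\right)\right) = -214 - 114 \left(-13 - \left(-1\right) 5\right) = -214 - 114 \left(-13 - -5\right) = -214 - 114 \left(-13 + 5\right) = -214 - -912 = -214 + 912 = 698$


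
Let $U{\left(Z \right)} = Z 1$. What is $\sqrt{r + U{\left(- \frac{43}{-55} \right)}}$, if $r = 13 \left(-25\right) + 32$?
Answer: $\frac{14 i \sqrt{4510}}{55} \approx 17.094 i$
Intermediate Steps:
$U{\left(Z \right)} = Z$
$r = -293$ ($r = -325 + 32 = -293$)
$\sqrt{r + U{\left(- \frac{43}{-55} \right)}} = \sqrt{-293 - \frac{43}{-55}} = \sqrt{-293 - - \frac{43}{55}} = \sqrt{-293 + \frac{43}{55}} = \sqrt{- \frac{16072}{55}} = \frac{14 i \sqrt{4510}}{55}$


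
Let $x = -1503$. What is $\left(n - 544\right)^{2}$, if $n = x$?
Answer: $4190209$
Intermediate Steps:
$n = -1503$
$\left(n - 544\right)^{2} = \left(-1503 - 544\right)^{2} = \left(-2047\right)^{2} = 4190209$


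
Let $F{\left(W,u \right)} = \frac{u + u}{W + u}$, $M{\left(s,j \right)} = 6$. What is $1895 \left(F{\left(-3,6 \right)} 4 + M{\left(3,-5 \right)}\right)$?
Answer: $41690$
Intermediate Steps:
$F{\left(W,u \right)} = \frac{2 u}{W + u}$
$1895 \left(F{\left(-3,6 \right)} 4 + M{\left(3,-5 \right)}\right) = 1895 \left(2 \cdot 6 \frac{1}{-3 + 6} \cdot 4 + 6\right) = 1895 \left(2 \cdot 6 \cdot \frac{1}{3} \cdot 4 + 6\right) = 1895 \left(4 \cdot 4 + 6\right) = 1895 \left(16 + 6\right) = 1895 \cdot 22 = 41690$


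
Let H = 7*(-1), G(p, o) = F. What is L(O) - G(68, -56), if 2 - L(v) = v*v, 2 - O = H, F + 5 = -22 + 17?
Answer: -69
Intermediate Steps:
F = -10 (F = -5 + (-22 + 17) = -5 - 5 = -10)
G(p, o) = -10
H = -7
O = 9 (O = 2 - 1*(-7) = 2 + 7 = 9)
L(v) = 2 - v² (L(v) = 2 - v*v = 2 - v²)
L(O) - G(68, -56) = (2 - 1*9²) - 1*(-10) = (2 - 1*81) + 10 = (2 - 81) + 10 = -79 + 10 = -69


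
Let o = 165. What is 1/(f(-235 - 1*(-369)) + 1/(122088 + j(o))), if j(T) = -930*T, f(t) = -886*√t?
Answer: 31362/103461731682136415 - 871447488984*√134/103461731682136415 ≈ -9.7502e-5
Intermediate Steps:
1/(f(-235 - 1*(-369)) + 1/(122088 + j(o))) = 1/(-886*√(-235 - 1*(-369)) + 1/(122088 - 930*165)) = 1/(-886*√(-235 + 369) + 1/(122088 - 153450)) = 1/(-886*√134 + 1/(-31362)) = 1/(-886*√134 - 1/31362) = 1/(-1/31362 - 886*√134)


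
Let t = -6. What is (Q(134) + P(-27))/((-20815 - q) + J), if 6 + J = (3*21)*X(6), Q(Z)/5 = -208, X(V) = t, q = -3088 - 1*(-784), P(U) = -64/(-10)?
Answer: 5168/94475 ≈ 0.054702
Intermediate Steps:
P(U) = 32/5 (P(U) = -64*(-1/10) = 32/5)
q = -2304 (q = -3088 + 784 = -2304)
X(V) = -6
Q(Z) = -1040 (Q(Z) = 5*(-208) = -1040)
J = -384 (J = -6 + (3*21)*(-6) = -6 + 63*(-6) = -6 - 378 = -384)
(Q(134) + P(-27))/((-20815 - q) + J) = (-1040 + 32/5)/((-20815 - 1*(-2304)) - 384) = -5168/(5*((-20815 + 2304) - 384)) = -5168/(5*(-18511 - 384)) = -5168/5/(-18895) = -5168/5*(-1/18895) = 5168/94475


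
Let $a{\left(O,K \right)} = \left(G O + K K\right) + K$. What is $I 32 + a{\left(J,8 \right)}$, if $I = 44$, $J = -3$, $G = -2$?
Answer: $1486$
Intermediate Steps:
$a{\left(O,K \right)} = K + K^{2} - 2 O$ ($a{\left(O,K \right)} = \left(- 2 O + K K\right) + K = \left(- 2 O + K^{2}\right) + K = \left(K^{2} - 2 O\right) + K = K + K^{2} - 2 O$)
$I 32 + a{\left(J,8 \right)} = 44 \cdot 32 + \left(8 + 8^{2} - -6\right) = 1408 + \left(8 + 64 + 6\right) = 1408 + 78 = 1486$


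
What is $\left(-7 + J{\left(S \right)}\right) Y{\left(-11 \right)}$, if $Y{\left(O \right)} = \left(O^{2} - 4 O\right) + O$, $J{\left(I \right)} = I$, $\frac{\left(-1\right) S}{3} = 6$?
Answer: $-3850$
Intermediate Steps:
$S = -18$ ($S = \left(-3\right) 6 = -18$)
$Y{\left(O \right)} = O^{2} - 3 O$
$\left(-7 + J{\left(S \right)}\right) Y{\left(-11 \right)} = \left(-7 - 18\right) \left(- 11 \left(-3 - 11\right)\right) = - 25 \left(\left(-11\right) \left(-14\right)\right) = \left(-25\right) 154 = -3850$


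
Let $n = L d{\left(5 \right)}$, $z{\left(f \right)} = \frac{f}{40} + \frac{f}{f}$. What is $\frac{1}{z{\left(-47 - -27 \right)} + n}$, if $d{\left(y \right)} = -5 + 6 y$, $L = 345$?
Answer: $\frac{2}{17251} \approx 0.00011594$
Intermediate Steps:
$z{\left(f \right)} = 1 + \frac{f}{40}$ ($z{\left(f \right)} = f \frac{1}{40} + 1 = \frac{f}{40} + 1 = 1 + \frac{f}{40}$)
$n = 8625$ ($n = 345 \left(-5 + 6 \cdot 5\right) = 345 \left(-5 + 30\right) = 345 \cdot 25 = 8625$)
$\frac{1}{z{\left(-47 - -27 \right)} + n} = \frac{1}{\left(1 + \frac{-47 - -27}{40}\right) + 8625} = \frac{1}{\left(1 + \frac{-47 + 27}{40}\right) + 8625} = \frac{1}{\left(1 + \frac{1}{40} \left(-20\right)\right) + 8625} = \frac{1}{\left(1 - \frac{1}{2}\right) + 8625} = \frac{1}{\frac{1}{2} + 8625} = \frac{1}{\frac{17251}{2}} = \frac{2}{17251}$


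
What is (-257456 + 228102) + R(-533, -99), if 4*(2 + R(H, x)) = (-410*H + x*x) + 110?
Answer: 111017/4 ≈ 27754.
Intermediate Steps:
R(H, x) = 51/2 - 205*H/2 + x²/4 (R(H, x) = -2 + ((-410*H + x*x) + 110)/4 = -2 + ((-410*H + x²) + 110)/4 = -2 + ((x² - 410*H) + 110)/4 = -2 + (110 + x² - 410*H)/4 = -2 + (55/2 - 205*H/2 + x²/4) = 51/2 - 205*H/2 + x²/4)
(-257456 + 228102) + R(-533, -99) = (-257456 + 228102) + (51/2 - 205/2*(-533) + (¼)*(-99)²) = -29354 + (51/2 + 109265/2 + (¼)*9801) = -29354 + (51/2 + 109265/2 + 9801/4) = -29354 + 228433/4 = 111017/4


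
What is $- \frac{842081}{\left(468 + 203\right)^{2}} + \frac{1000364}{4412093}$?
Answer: $- \frac{3264934797809}{1986505164413} \approx -1.6436$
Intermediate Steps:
$- \frac{842081}{\left(468 + 203\right)^{2}} + \frac{1000364}{4412093} = - \frac{842081}{671^{2}} + 1000364 \cdot \frac{1}{4412093} = - \frac{842081}{450241} + \frac{1000364}{4412093} = - \frac{3264934797809}{1986505164413}$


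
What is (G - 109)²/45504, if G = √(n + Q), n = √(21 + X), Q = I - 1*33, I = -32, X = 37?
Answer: (109 - √(-65 + √58))²/45504 ≈ 0.25984 - 0.036291*I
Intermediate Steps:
Q = -65 (Q = -32 - 1*33 = -32 - 33 = -65)
n = √58 (n = √(21 + 37) = √58 ≈ 7.6158)
G = √(-65 + √58) (G = √(√58 - 65) = √(-65 + √58) ≈ 7.5752*I)
(G - 109)²/45504 = (√(-65 + √58) - 109)²/45504 = (-109 + √(-65 + √58))²*(1/45504) = (-109 + √(-65 + √58))²/45504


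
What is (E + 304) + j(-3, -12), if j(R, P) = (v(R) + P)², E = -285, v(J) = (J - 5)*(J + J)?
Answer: 1315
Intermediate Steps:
v(J) = 2*J*(-5 + J) (v(J) = (-5 + J)*(2*J) = 2*J*(-5 + J))
j(R, P) = (P + 2*R*(-5 + R))² (j(R, P) = (2*R*(-5 + R) + P)² = (P + 2*R*(-5 + R))²)
(E + 304) + j(-3, -12) = (-285 + 304) + (-12 + 2*(-3)*(-5 - 3))² = 19 + (-12 + 2*(-3)*(-8))² = 19 + (-12 + 48)² = 19 + 36² = 19 + 1296 = 1315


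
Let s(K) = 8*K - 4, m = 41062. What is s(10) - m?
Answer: -40986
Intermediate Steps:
s(K) = -4 + 8*K
s(10) - m = (-4 + 8*10) - 1*41062 = (-4 + 80) - 41062 = 76 - 41062 = -40986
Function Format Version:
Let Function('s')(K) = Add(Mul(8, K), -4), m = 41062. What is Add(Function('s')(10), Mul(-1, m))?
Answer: -40986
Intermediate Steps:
Function('s')(K) = Add(-4, Mul(8, K))
Add(Function('s')(10), Mul(-1, m)) = Add(Add(-4, Mul(8, 10)), Mul(-1, 41062)) = Add(Add(-4, 80), -41062) = Add(76, -41062) = -40986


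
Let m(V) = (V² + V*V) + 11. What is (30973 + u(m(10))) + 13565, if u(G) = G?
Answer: 44749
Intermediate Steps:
m(V) = 11 + 2*V² (m(V) = (V² + V²) + 11 = 2*V² + 11 = 11 + 2*V²)
(30973 + u(m(10))) + 13565 = (30973 + (11 + 2*10²)) + 13565 = (30973 + (11 + 2*100)) + 13565 = (30973 + (11 + 200)) + 13565 = (30973 + 211) + 13565 = 31184 + 13565 = 44749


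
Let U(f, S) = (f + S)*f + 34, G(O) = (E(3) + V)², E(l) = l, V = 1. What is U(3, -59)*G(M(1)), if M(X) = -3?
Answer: -2144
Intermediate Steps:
G(O) = 16 (G(O) = (3 + 1)² = 4² = 16)
U(f, S) = 34 + f*(S + f) (U(f, S) = (S + f)*f + 34 = f*(S + f) + 34 = 34 + f*(S + f))
U(3, -59)*G(M(1)) = (34 + 3² - 59*3)*16 = (34 + 9 - 177)*16 = -134*16 = -2144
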